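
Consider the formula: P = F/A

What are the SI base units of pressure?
Units of each symbol in P = F/A:
  F (force): kg·m/s²
  A (area): m²  → in the denominator, contributes 1/m²

Multiplying the contributions: [kg·m/s²] · [1/m²]
Adding exponents of each base unit: kg: 1, m: -1, s: -2
SI base units of pressure: kg/(m·s²)

Answer: kg/(m·s²)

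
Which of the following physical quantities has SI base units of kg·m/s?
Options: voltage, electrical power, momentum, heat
Checking the SI base units of each option:
  voltage (V = IR): kg·m²/(s³·A)  ✗
  electrical power (P = IV): kg·m²/s³  ✗
  momentum (p = mv): kg·m/s  ✓ matches
  heat (Q = mcΔT): kg·m²/s²  ✗

Only momentum has units kg·m/s.

Answer: momentum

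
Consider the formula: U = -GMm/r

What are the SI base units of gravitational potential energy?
Units of each symbol in U = -GMm/r:
  G (gravitational constant): m³/(kg·s²)
  M (mass): kg
  m (mass): kg
  r (distance): m  → in the denominator, contributes 1/m
  The minus sign does not affect the units.

Multiplying the contributions: [m³/(kg·s²)] · [kg] · [kg] · [1/m]
Adding exponents of each base unit: kg: 1, m: 2, s: -2
SI base units of gravitational potential energy: kg·m²/s²

Answer: kg·m²/s²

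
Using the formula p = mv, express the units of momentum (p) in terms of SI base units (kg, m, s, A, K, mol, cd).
Units of each symbol in p = mv:
  m (mass): kg
  v (velocity): m/s

Multiplying the contributions: [kg] · [m/s]
Adding exponents of each base unit: kg: 1, m: 1, s: -1
SI base units of momentum: kg·m/s

Answer: kg·m/s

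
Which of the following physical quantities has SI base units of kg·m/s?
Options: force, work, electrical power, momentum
Checking the SI base units of each option:
  force (F = ma): kg·m/s²  ✗
  work (W = Fd): kg·m²/s²  ✗
  electrical power (P = IV): kg·m²/s³  ✗
  momentum (p = mv): kg·m/s  ✓ matches

Only momentum has units kg·m/s.

Answer: momentum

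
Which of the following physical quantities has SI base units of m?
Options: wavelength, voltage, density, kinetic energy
Checking the SI base units of each option:
  wavelength (λ = v/f): m  ✓ matches
  voltage (V = IR): kg·m²/(s³·A)  ✗
  density (ρ = m/V): kg/m³  ✗
  kinetic energy (E = ½mv²): kg·m²/s²  ✗

Only wavelength has units m.

Answer: wavelength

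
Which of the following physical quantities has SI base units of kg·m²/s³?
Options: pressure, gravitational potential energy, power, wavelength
Checking the SI base units of each option:
  pressure (P = F/A): kg/(m·s²)  ✗
  gravitational potential energy (U = -GMm/r): kg·m²/s²  ✗
  power (P = W/t): kg·m²/s³  ✓ matches
  wavelength (λ = v/f): m  ✗

Only power has units kg·m²/s³.

Answer: power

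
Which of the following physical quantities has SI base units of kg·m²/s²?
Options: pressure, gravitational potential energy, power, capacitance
Checking the SI base units of each option:
  pressure (P = F/A): kg/(m·s²)  ✗
  gravitational potential energy (U = -GMm/r): kg·m²/s²  ✓ matches
  power (P = W/t): kg·m²/s³  ✗
  capacitance (C = Q/V): s⁴·A²/(kg·m²)  ✗

Only gravitational potential energy has units kg·m²/s².

Answer: gravitational potential energy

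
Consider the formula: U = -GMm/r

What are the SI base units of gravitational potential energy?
Units of each symbol in U = -GMm/r:
  G (gravitational constant): m³/(kg·s²)
  M (mass): kg
  m (mass): kg
  r (distance): m  → in the denominator, contributes 1/m
  The minus sign does not affect the units.

Multiplying the contributions: [m³/(kg·s²)] · [kg] · [kg] · [1/m]
Adding exponents of each base unit: kg: 1, m: 2, s: -2
SI base units of gravitational potential energy: kg·m²/s²

Answer: kg·m²/s²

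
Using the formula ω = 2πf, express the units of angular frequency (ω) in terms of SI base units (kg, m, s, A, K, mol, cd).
Units of each symbol in ω = 2πf:
  f (frequency): 1/s
  The factor 2π is dimensionless.

Multiplying the contributions: [1/s]
Adding exponents of each base unit: s: -1
SI base units of angular frequency: 1/s

Answer: 1/s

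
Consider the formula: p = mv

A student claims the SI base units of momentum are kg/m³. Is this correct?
Units of each symbol in p = mv:
  m (mass): kg
  v (velocity): m/s

Multiplying the contributions: [kg] · [m/s]
Adding exponents of each base unit: kg: 1, m: 1, s: -1
SI base units of momentum: kg·m/s

The claimed units kg/m³ (exponents kg: 1, m: -3) do not match the derived units kg·m/s (exponents kg: 1, m: 1, s: -1), so the claim is incorrect.

Answer: No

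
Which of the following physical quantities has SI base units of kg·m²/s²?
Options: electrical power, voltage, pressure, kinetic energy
Checking the SI base units of each option:
  electrical power (P = IV): kg·m²/s³  ✗
  voltage (V = IR): kg·m²/(s³·A)  ✗
  pressure (P = F/A): kg/(m·s²)  ✗
  kinetic energy (E = ½mv²): kg·m²/s²  ✓ matches

Only kinetic energy has units kg·m²/s².

Answer: kinetic energy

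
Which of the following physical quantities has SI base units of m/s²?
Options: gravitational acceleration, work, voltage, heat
Checking the SI base units of each option:
  gravitational acceleration (g = GM/r²): m/s²  ✓ matches
  work (W = Fd): kg·m²/s²  ✗
  voltage (V = IR): kg·m²/(s³·A)  ✗
  heat (Q = mcΔT): kg·m²/s²  ✗

Only gravitational acceleration has units m/s².

Answer: gravitational acceleration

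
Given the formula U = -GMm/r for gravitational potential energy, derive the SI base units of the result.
Units of each symbol in U = -GMm/r:
  G (gravitational constant): m³/(kg·s²)
  M (mass): kg
  m (mass): kg
  r (distance): m  → in the denominator, contributes 1/m
  The minus sign does not affect the units.

Multiplying the contributions: [m³/(kg·s²)] · [kg] · [kg] · [1/m]
Adding exponents of each base unit: kg: 1, m: 2, s: -2
SI base units of gravitational potential energy: kg·m²/s²

Answer: kg·m²/s²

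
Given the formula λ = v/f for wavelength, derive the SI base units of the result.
Units of each symbol in λ = v/f:
  v (wave speed): m/s
  f (frequency): 1/s  → in the denominator, contributes s

Multiplying the contributions: [m/s] · [s]
Adding exponents of each base unit: m: 1
SI base units of wavelength: m

Answer: m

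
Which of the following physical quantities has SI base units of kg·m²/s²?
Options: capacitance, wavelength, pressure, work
Checking the SI base units of each option:
  capacitance (C = Q/V): s⁴·A²/(kg·m²)  ✗
  wavelength (λ = v/f): m  ✗
  pressure (P = F/A): kg/(m·s²)  ✗
  work (W = Fd): kg·m²/s²  ✓ matches

Only work has units kg·m²/s².

Answer: work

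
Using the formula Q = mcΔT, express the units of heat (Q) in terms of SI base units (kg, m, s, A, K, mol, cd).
Units of each symbol in Q = mcΔT:
  m (mass): kg
  c (specific heat capacity, in J/(kg·K)): m²/(s²·K)
  ΔT (temperature change): K

Multiplying the contributions: [kg] · [m²/(s²·K)] · [K]
Adding exponents of each base unit: kg: 1, m: 2, s: -2
SI base units of heat: kg·m²/s²

Answer: kg·m²/s²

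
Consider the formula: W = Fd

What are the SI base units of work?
Units of each symbol in W = Fd:
  F (force): kg·m/s²
  d (displacement): m

Multiplying the contributions: [kg·m/s²] · [m]
Adding exponents of each base unit: kg: 1, m: 2, s: -2
SI base units of work: kg·m²/s²

Answer: kg·m²/s²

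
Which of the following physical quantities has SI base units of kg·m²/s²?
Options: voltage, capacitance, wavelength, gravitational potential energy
Checking the SI base units of each option:
  voltage (V = IR): kg·m²/(s³·A)  ✗
  capacitance (C = Q/V): s⁴·A²/(kg·m²)  ✗
  wavelength (λ = v/f): m  ✗
  gravitational potential energy (U = -GMm/r): kg·m²/s²  ✓ matches

Only gravitational potential energy has units kg·m²/s².

Answer: gravitational potential energy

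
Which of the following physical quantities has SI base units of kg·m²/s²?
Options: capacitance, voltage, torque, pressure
Checking the SI base units of each option:
  capacitance (C = Q/V): s⁴·A²/(kg·m²)  ✗
  voltage (V = IR): kg·m²/(s³·A)  ✗
  torque (τ = Fr): kg·m²/s²  ✓ matches
  pressure (P = F/A): kg/(m·s²)  ✗

Only torque has units kg·m²/s².

Answer: torque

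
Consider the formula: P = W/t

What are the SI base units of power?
Units of each symbol in P = W/t:
  W (work): kg·m²/s²
  t (time): s  → in the denominator, contributes 1/s

Multiplying the contributions: [kg·m²/s²] · [1/s]
Adding exponents of each base unit: kg: 1, m: 2, s: -3
SI base units of power: kg·m²/s³

Answer: kg·m²/s³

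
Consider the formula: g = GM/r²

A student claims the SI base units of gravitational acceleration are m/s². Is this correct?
Units of each symbol in g = GM/r²:
  G (gravitational constant): m³/(kg·s²)
  M (mass): kg
  r (distance): m  → to the power 2 in the denominator, contributes 1/m²

Multiplying the contributions: [m³/(kg·s²)] · [kg] · [1/m²]
Adding exponents of each base unit: m: 1, s: -2
SI base units of gravitational acceleration: m/s²

The claimed units m/s² match the derived units, so the claim is correct.

Answer: Yes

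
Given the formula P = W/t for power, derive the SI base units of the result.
Units of each symbol in P = W/t:
  W (work): kg·m²/s²
  t (time): s  → in the denominator, contributes 1/s

Multiplying the contributions: [kg·m²/s²] · [1/s]
Adding exponents of each base unit: kg: 1, m: 2, s: -3
SI base units of power: kg·m²/s³

Answer: kg·m²/s³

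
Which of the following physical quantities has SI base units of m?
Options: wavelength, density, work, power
Checking the SI base units of each option:
  wavelength (λ = v/f): m  ✓ matches
  density (ρ = m/V): kg/m³  ✗
  work (W = Fd): kg·m²/s²  ✗
  power (P = W/t): kg·m²/s³  ✗

Only wavelength has units m.

Answer: wavelength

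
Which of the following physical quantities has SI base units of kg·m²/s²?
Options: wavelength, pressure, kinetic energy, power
Checking the SI base units of each option:
  wavelength (λ = v/f): m  ✗
  pressure (P = F/A): kg/(m·s²)  ✗
  kinetic energy (E = ½mv²): kg·m²/s²  ✓ matches
  power (P = W/t): kg·m²/s³  ✗

Only kinetic energy has units kg·m²/s².

Answer: kinetic energy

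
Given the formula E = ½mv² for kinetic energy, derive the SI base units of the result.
Units of each symbol in E = ½mv²:
  m (mass): kg
  v (speed): m/s  → to the power 2, contributes m²/s²
  The factor ½ is dimensionless.

Multiplying the contributions: [kg] · [m²/s²]
Adding exponents of each base unit: kg: 1, m: 2, s: -2
SI base units of kinetic energy: kg·m²/s²

Answer: kg·m²/s²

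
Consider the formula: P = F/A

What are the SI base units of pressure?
Units of each symbol in P = F/A:
  F (force): kg·m/s²
  A (area): m²  → in the denominator, contributes 1/m²

Multiplying the contributions: [kg·m/s²] · [1/m²]
Adding exponents of each base unit: kg: 1, m: -1, s: -2
SI base units of pressure: kg/(m·s²)

Answer: kg/(m·s²)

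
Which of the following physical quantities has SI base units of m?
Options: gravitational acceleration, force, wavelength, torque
Checking the SI base units of each option:
  gravitational acceleration (g = GM/r²): m/s²  ✗
  force (F = ma): kg·m/s²  ✗
  wavelength (λ = v/f): m  ✓ matches
  torque (τ = Fr): kg·m²/s²  ✗

Only wavelength has units m.

Answer: wavelength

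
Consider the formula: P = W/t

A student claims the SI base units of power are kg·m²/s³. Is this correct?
Units of each symbol in P = W/t:
  W (work): kg·m²/s²
  t (time): s  → in the denominator, contributes 1/s

Multiplying the contributions: [kg·m²/s²] · [1/s]
Adding exponents of each base unit: kg: 1, m: 2, s: -3
SI base units of power: kg·m²/s³

The claimed units kg·m²/s³ match the derived units, so the claim is correct.

Answer: Yes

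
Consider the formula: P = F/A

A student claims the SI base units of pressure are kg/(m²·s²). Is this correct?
Units of each symbol in P = F/A:
  F (force): kg·m/s²
  A (area): m²  → in the denominator, contributes 1/m²

Multiplying the contributions: [kg·m/s²] · [1/m²]
Adding exponents of each base unit: kg: 1, m: -1, s: -2
SI base units of pressure: kg/(m·s²)

The claimed units kg/(m²·s²) (exponents kg: 1, m: -2, s: -2) do not match the derived units kg/(m·s²) (exponents kg: 1, m: -1, s: -2), so the claim is incorrect.

Answer: No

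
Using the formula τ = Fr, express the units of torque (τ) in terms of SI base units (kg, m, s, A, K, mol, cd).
Units of each symbol in τ = Fr:
  F (force): kg·m/s²
  r (lever arm): m

Multiplying the contributions: [kg·m/s²] · [m]
Adding exponents of each base unit: kg: 1, m: 2, s: -2
SI base units of torque: kg·m²/s²

Answer: kg·m²/s²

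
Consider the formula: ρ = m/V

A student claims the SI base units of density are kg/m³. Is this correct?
Units of each symbol in ρ = m/V:
  m (mass): kg
  V (volume): m³  → in the denominator, contributes 1/m³

Multiplying the contributions: [kg] · [1/m³]
Adding exponents of each base unit: kg: 1, m: -3
SI base units of density: kg/m³

The claimed units kg/m³ match the derived units, so the claim is correct.

Answer: Yes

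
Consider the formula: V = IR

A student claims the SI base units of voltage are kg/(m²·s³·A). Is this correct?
Units of each symbol in V = IR:
  I (current): A
  R (resistance, in ohms): kg·m²/(s³·A²)

Multiplying the contributions: [A] · [kg·m²/(s³·A²)]
Adding exponents of each base unit: kg: 1, m: 2, s: -3, A: -1
SI base units of voltage: kg·m²/(s³·A)

The claimed units kg/(m²·s³·A) (exponents kg: 1, m: -2, s: -3, A: -1) do not match the derived units kg·m²/(s³·A) (exponents kg: 1, m: 2, s: -3, A: -1), so the claim is incorrect.

Answer: No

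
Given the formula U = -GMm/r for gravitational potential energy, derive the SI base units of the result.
Units of each symbol in U = -GMm/r:
  G (gravitational constant): m³/(kg·s²)
  M (mass): kg
  m (mass): kg
  r (distance): m  → in the denominator, contributes 1/m
  The minus sign does not affect the units.

Multiplying the contributions: [m³/(kg·s²)] · [kg] · [kg] · [1/m]
Adding exponents of each base unit: kg: 1, m: 2, s: -2
SI base units of gravitational potential energy: kg·m²/s²

Answer: kg·m²/s²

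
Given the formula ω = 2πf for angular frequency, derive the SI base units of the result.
Units of each symbol in ω = 2πf:
  f (frequency): 1/s
  The factor 2π is dimensionless.

Multiplying the contributions: [1/s]
Adding exponents of each base unit: s: -1
SI base units of angular frequency: 1/s

Answer: 1/s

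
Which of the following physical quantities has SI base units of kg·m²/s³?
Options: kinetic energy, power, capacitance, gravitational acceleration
Checking the SI base units of each option:
  kinetic energy (E = ½mv²): kg·m²/s²  ✗
  power (P = W/t): kg·m²/s³  ✓ matches
  capacitance (C = Q/V): s⁴·A²/(kg·m²)  ✗
  gravitational acceleration (g = GM/r²): m/s²  ✗

Only power has units kg·m²/s³.

Answer: power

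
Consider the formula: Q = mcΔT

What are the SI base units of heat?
Units of each symbol in Q = mcΔT:
  m (mass): kg
  c (specific heat capacity, in J/(kg·K)): m²/(s²·K)
  ΔT (temperature change): K

Multiplying the contributions: [kg] · [m²/(s²·K)] · [K]
Adding exponents of each base unit: kg: 1, m: 2, s: -2
SI base units of heat: kg·m²/s²

Answer: kg·m²/s²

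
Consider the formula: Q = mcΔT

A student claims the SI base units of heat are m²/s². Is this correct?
Units of each symbol in Q = mcΔT:
  m (mass): kg
  c (specific heat capacity, in J/(kg·K)): m²/(s²·K)
  ΔT (temperature change): K

Multiplying the contributions: [kg] · [m²/(s²·K)] · [K]
Adding exponents of each base unit: kg: 1, m: 2, s: -2
SI base units of heat: kg·m²/s²

The claimed units m²/s² (exponents m: 2, s: -2) do not match the derived units kg·m²/s² (exponents kg: 1, m: 2, s: -2), so the claim is incorrect.

Answer: No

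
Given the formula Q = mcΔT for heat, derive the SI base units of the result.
Units of each symbol in Q = mcΔT:
  m (mass): kg
  c (specific heat capacity, in J/(kg·K)): m²/(s²·K)
  ΔT (temperature change): K

Multiplying the contributions: [kg] · [m²/(s²·K)] · [K]
Adding exponents of each base unit: kg: 1, m: 2, s: -2
SI base units of heat: kg·m²/s²

Answer: kg·m²/s²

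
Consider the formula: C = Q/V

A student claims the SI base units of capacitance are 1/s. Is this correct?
Units of each symbol in C = Q/V:
  Q (charge, in coulombs): s·A
  V (voltage, in volts): kg·m²/(s³·A)  → in the denominator, contributes s³·A/(kg·m²)

Multiplying the contributions: [s·A] · [s³·A/(kg·m²)]
Adding exponents of each base unit: kg: -1, m: -2, s: 4, A: 2
SI base units of capacitance: s⁴·A²/(kg·m²)

The claimed units 1/s (exponents s: -1) do not match the derived units s⁴·A²/(kg·m²) (exponents kg: -1, m: -2, s: 4, A: 2), so the claim is incorrect.

Answer: No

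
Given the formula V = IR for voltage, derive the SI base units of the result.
Units of each symbol in V = IR:
  I (current): A
  R (resistance, in ohms): kg·m²/(s³·A²)

Multiplying the contributions: [A] · [kg·m²/(s³·A²)]
Adding exponents of each base unit: kg: 1, m: 2, s: -3, A: -1
SI base units of voltage: kg·m²/(s³·A)

Answer: kg·m²/(s³·A)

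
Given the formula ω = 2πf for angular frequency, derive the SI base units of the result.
Units of each symbol in ω = 2πf:
  f (frequency): 1/s
  The factor 2π is dimensionless.

Multiplying the contributions: [1/s]
Adding exponents of each base unit: s: -1
SI base units of angular frequency: 1/s

Answer: 1/s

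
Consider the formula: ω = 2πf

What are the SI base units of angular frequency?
Units of each symbol in ω = 2πf:
  f (frequency): 1/s
  The factor 2π is dimensionless.

Multiplying the contributions: [1/s]
Adding exponents of each base unit: s: -1
SI base units of angular frequency: 1/s

Answer: 1/s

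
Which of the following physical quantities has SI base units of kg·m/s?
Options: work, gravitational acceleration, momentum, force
Checking the SI base units of each option:
  work (W = Fd): kg·m²/s²  ✗
  gravitational acceleration (g = GM/r²): m/s²  ✗
  momentum (p = mv): kg·m/s  ✓ matches
  force (F = ma): kg·m/s²  ✗

Only momentum has units kg·m/s.

Answer: momentum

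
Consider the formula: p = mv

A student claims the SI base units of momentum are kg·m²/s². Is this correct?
Units of each symbol in p = mv:
  m (mass): kg
  v (velocity): m/s

Multiplying the contributions: [kg] · [m/s]
Adding exponents of each base unit: kg: 1, m: 1, s: -1
SI base units of momentum: kg·m/s

The claimed units kg·m²/s² (exponents kg: 1, m: 2, s: -2) do not match the derived units kg·m/s (exponents kg: 1, m: 1, s: -1), so the claim is incorrect.

Answer: No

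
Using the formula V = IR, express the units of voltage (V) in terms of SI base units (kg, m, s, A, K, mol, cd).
Units of each symbol in V = IR:
  I (current): A
  R (resistance, in ohms): kg·m²/(s³·A²)

Multiplying the contributions: [A] · [kg·m²/(s³·A²)]
Adding exponents of each base unit: kg: 1, m: 2, s: -3, A: -1
SI base units of voltage: kg·m²/(s³·A)

Answer: kg·m²/(s³·A)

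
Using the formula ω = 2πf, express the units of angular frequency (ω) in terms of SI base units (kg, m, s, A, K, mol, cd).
Units of each symbol in ω = 2πf:
  f (frequency): 1/s
  The factor 2π is dimensionless.

Multiplying the contributions: [1/s]
Adding exponents of each base unit: s: -1
SI base units of angular frequency: 1/s

Answer: 1/s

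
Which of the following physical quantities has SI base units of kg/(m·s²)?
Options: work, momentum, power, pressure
Checking the SI base units of each option:
  work (W = Fd): kg·m²/s²  ✗
  momentum (p = mv): kg·m/s  ✗
  power (P = W/t): kg·m²/s³  ✗
  pressure (P = F/A): kg/(m·s²)  ✓ matches

Only pressure has units kg/(m·s²).

Answer: pressure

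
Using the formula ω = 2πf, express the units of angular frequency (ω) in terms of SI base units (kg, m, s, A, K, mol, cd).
Units of each symbol in ω = 2πf:
  f (frequency): 1/s
  The factor 2π is dimensionless.

Multiplying the contributions: [1/s]
Adding exponents of each base unit: s: -1
SI base units of angular frequency: 1/s

Answer: 1/s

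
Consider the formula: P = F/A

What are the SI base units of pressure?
Units of each symbol in P = F/A:
  F (force): kg·m/s²
  A (area): m²  → in the denominator, contributes 1/m²

Multiplying the contributions: [kg·m/s²] · [1/m²]
Adding exponents of each base unit: kg: 1, m: -1, s: -2
SI base units of pressure: kg/(m·s²)

Answer: kg/(m·s²)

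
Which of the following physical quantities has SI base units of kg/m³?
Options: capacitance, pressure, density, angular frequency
Checking the SI base units of each option:
  capacitance (C = Q/V): s⁴·A²/(kg·m²)  ✗
  pressure (P = F/A): kg/(m·s²)  ✗
  density (ρ = m/V): kg/m³  ✓ matches
  angular frequency (ω = 2πf): 1/s  ✗

Only density has units kg/m³.

Answer: density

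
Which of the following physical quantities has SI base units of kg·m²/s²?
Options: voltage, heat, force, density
Checking the SI base units of each option:
  voltage (V = IR): kg·m²/(s³·A)  ✗
  heat (Q = mcΔT): kg·m²/s²  ✓ matches
  force (F = ma): kg·m/s²  ✗
  density (ρ = m/V): kg/m³  ✗

Only heat has units kg·m²/s².

Answer: heat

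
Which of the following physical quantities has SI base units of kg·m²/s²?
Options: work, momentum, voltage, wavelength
Checking the SI base units of each option:
  work (W = Fd): kg·m²/s²  ✓ matches
  momentum (p = mv): kg·m/s  ✗
  voltage (V = IR): kg·m²/(s³·A)  ✗
  wavelength (λ = v/f): m  ✗

Only work has units kg·m²/s².

Answer: work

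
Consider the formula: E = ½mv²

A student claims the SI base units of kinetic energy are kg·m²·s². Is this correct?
Units of each symbol in E = ½mv²:
  m (mass): kg
  v (speed): m/s  → to the power 2, contributes m²/s²
  The factor ½ is dimensionless.

Multiplying the contributions: [kg] · [m²/s²]
Adding exponents of each base unit: kg: 1, m: 2, s: -2
SI base units of kinetic energy: kg·m²/s²

The claimed units kg·m²·s² (exponents kg: 1, m: 2, s: 2) do not match the derived units kg·m²/s² (exponents kg: 1, m: 2, s: -2), so the claim is incorrect.

Answer: No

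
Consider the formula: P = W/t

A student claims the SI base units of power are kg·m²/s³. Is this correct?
Units of each symbol in P = W/t:
  W (work): kg·m²/s²
  t (time): s  → in the denominator, contributes 1/s

Multiplying the contributions: [kg·m²/s²] · [1/s]
Adding exponents of each base unit: kg: 1, m: 2, s: -3
SI base units of power: kg·m²/s³

The claimed units kg·m²/s³ match the derived units, so the claim is correct.

Answer: Yes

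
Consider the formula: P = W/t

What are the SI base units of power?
Units of each symbol in P = W/t:
  W (work): kg·m²/s²
  t (time): s  → in the denominator, contributes 1/s

Multiplying the contributions: [kg·m²/s²] · [1/s]
Adding exponents of each base unit: kg: 1, m: 2, s: -3
SI base units of power: kg·m²/s³

Answer: kg·m²/s³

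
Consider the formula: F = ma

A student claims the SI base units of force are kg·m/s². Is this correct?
Units of each symbol in F = ma:
  m (mass): kg
  a (acceleration): m/s²

Multiplying the contributions: [kg] · [m/s²]
Adding exponents of each base unit: kg: 1, m: 1, s: -2
SI base units of force: kg·m/s²

The claimed units kg·m/s² match the derived units, so the claim is correct.

Answer: Yes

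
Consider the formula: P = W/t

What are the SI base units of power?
Units of each symbol in P = W/t:
  W (work): kg·m²/s²
  t (time): s  → in the denominator, contributes 1/s

Multiplying the contributions: [kg·m²/s²] · [1/s]
Adding exponents of each base unit: kg: 1, m: 2, s: -3
SI base units of power: kg·m²/s³

Answer: kg·m²/s³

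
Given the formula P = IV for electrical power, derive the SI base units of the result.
Units of each symbol in P = IV:
  I (current): A
  V (voltage, in volts): kg·m²/(s³·A)

Multiplying the contributions: [A] · [kg·m²/(s³·A)]
Adding exponents of each base unit: kg: 1, m: 2, s: -3
SI base units of electrical power: kg·m²/s³

Answer: kg·m²/s³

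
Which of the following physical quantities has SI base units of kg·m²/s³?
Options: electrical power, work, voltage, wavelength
Checking the SI base units of each option:
  electrical power (P = IV): kg·m²/s³  ✓ matches
  work (W = Fd): kg·m²/s²  ✗
  voltage (V = IR): kg·m²/(s³·A)  ✗
  wavelength (λ = v/f): m  ✗

Only electrical power has units kg·m²/s³.

Answer: electrical power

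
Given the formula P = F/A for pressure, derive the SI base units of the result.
Units of each symbol in P = F/A:
  F (force): kg·m/s²
  A (area): m²  → in the denominator, contributes 1/m²

Multiplying the contributions: [kg·m/s²] · [1/m²]
Adding exponents of each base unit: kg: 1, m: -1, s: -2
SI base units of pressure: kg/(m·s²)

Answer: kg/(m·s²)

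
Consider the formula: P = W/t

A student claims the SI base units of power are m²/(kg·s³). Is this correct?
Units of each symbol in P = W/t:
  W (work): kg·m²/s²
  t (time): s  → in the denominator, contributes 1/s

Multiplying the contributions: [kg·m²/s²] · [1/s]
Adding exponents of each base unit: kg: 1, m: 2, s: -3
SI base units of power: kg·m²/s³

The claimed units m²/(kg·s³) (exponents kg: -1, m: 2, s: -3) do not match the derived units kg·m²/s³ (exponents kg: 1, m: 2, s: -3), so the claim is incorrect.

Answer: No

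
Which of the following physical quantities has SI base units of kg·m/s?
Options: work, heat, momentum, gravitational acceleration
Checking the SI base units of each option:
  work (W = Fd): kg·m²/s²  ✗
  heat (Q = mcΔT): kg·m²/s²  ✗
  momentum (p = mv): kg·m/s  ✓ matches
  gravitational acceleration (g = GM/r²): m/s²  ✗

Only momentum has units kg·m/s.

Answer: momentum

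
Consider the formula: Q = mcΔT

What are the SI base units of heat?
Units of each symbol in Q = mcΔT:
  m (mass): kg
  c (specific heat capacity, in J/(kg·K)): m²/(s²·K)
  ΔT (temperature change): K

Multiplying the contributions: [kg] · [m²/(s²·K)] · [K]
Adding exponents of each base unit: kg: 1, m: 2, s: -2
SI base units of heat: kg·m²/s²

Answer: kg·m²/s²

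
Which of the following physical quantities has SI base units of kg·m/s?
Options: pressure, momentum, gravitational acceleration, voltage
Checking the SI base units of each option:
  pressure (P = F/A): kg/(m·s²)  ✗
  momentum (p = mv): kg·m/s  ✓ matches
  gravitational acceleration (g = GM/r²): m/s²  ✗
  voltage (V = IR): kg·m²/(s³·A)  ✗

Only momentum has units kg·m/s.

Answer: momentum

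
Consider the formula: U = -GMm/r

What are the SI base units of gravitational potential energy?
Units of each symbol in U = -GMm/r:
  G (gravitational constant): m³/(kg·s²)
  M (mass): kg
  m (mass): kg
  r (distance): m  → in the denominator, contributes 1/m
  The minus sign does not affect the units.

Multiplying the contributions: [m³/(kg·s²)] · [kg] · [kg] · [1/m]
Adding exponents of each base unit: kg: 1, m: 2, s: -2
SI base units of gravitational potential energy: kg·m²/s²

Answer: kg·m²/s²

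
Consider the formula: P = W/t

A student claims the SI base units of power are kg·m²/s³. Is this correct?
Units of each symbol in P = W/t:
  W (work): kg·m²/s²
  t (time): s  → in the denominator, contributes 1/s

Multiplying the contributions: [kg·m²/s²] · [1/s]
Adding exponents of each base unit: kg: 1, m: 2, s: -3
SI base units of power: kg·m²/s³

The claimed units kg·m²/s³ match the derived units, so the claim is correct.

Answer: Yes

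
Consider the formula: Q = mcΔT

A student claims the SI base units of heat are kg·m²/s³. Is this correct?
Units of each symbol in Q = mcΔT:
  m (mass): kg
  c (specific heat capacity, in J/(kg·K)): m²/(s²·K)
  ΔT (temperature change): K

Multiplying the contributions: [kg] · [m²/(s²·K)] · [K]
Adding exponents of each base unit: kg: 1, m: 2, s: -2
SI base units of heat: kg·m²/s²

The claimed units kg·m²/s³ (exponents kg: 1, m: 2, s: -3) do not match the derived units kg·m²/s² (exponents kg: 1, m: 2, s: -2), so the claim is incorrect.

Answer: No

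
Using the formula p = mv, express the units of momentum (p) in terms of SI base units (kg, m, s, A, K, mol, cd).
Units of each symbol in p = mv:
  m (mass): kg
  v (velocity): m/s

Multiplying the contributions: [kg] · [m/s]
Adding exponents of each base unit: kg: 1, m: 1, s: -1
SI base units of momentum: kg·m/s

Answer: kg·m/s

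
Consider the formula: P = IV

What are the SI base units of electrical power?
Units of each symbol in P = IV:
  I (current): A
  V (voltage, in volts): kg·m²/(s³·A)

Multiplying the contributions: [A] · [kg·m²/(s³·A)]
Adding exponents of each base unit: kg: 1, m: 2, s: -3
SI base units of electrical power: kg·m²/s³

Answer: kg·m²/s³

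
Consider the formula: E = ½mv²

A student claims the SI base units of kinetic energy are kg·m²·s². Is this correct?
Units of each symbol in E = ½mv²:
  m (mass): kg
  v (speed): m/s  → to the power 2, contributes m²/s²
  The factor ½ is dimensionless.

Multiplying the contributions: [kg] · [m²/s²]
Adding exponents of each base unit: kg: 1, m: 2, s: -2
SI base units of kinetic energy: kg·m²/s²

The claimed units kg·m²·s² (exponents kg: 1, m: 2, s: 2) do not match the derived units kg·m²/s² (exponents kg: 1, m: 2, s: -2), so the claim is incorrect.

Answer: No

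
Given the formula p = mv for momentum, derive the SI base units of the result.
Units of each symbol in p = mv:
  m (mass): kg
  v (velocity): m/s

Multiplying the contributions: [kg] · [m/s]
Adding exponents of each base unit: kg: 1, m: 1, s: -1
SI base units of momentum: kg·m/s

Answer: kg·m/s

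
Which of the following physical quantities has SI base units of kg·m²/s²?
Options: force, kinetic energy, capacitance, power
Checking the SI base units of each option:
  force (F = ma): kg·m/s²  ✗
  kinetic energy (E = ½mv²): kg·m²/s²  ✓ matches
  capacitance (C = Q/V): s⁴·A²/(kg·m²)  ✗
  power (P = W/t): kg·m²/s³  ✗

Only kinetic energy has units kg·m²/s².

Answer: kinetic energy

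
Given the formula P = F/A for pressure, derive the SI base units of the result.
Units of each symbol in P = F/A:
  F (force): kg·m/s²
  A (area): m²  → in the denominator, contributes 1/m²

Multiplying the contributions: [kg·m/s²] · [1/m²]
Adding exponents of each base unit: kg: 1, m: -1, s: -2
SI base units of pressure: kg/(m·s²)

Answer: kg/(m·s²)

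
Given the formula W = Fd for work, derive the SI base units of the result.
Units of each symbol in W = Fd:
  F (force): kg·m/s²
  d (displacement): m

Multiplying the contributions: [kg·m/s²] · [m]
Adding exponents of each base unit: kg: 1, m: 2, s: -2
SI base units of work: kg·m²/s²

Answer: kg·m²/s²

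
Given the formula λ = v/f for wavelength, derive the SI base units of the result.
Units of each symbol in λ = v/f:
  v (wave speed): m/s
  f (frequency): 1/s  → in the denominator, contributes s

Multiplying the contributions: [m/s] · [s]
Adding exponents of each base unit: m: 1
SI base units of wavelength: m

Answer: m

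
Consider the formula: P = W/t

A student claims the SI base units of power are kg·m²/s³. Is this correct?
Units of each symbol in P = W/t:
  W (work): kg·m²/s²
  t (time): s  → in the denominator, contributes 1/s

Multiplying the contributions: [kg·m²/s²] · [1/s]
Adding exponents of each base unit: kg: 1, m: 2, s: -3
SI base units of power: kg·m²/s³

The claimed units kg·m²/s³ match the derived units, so the claim is correct.

Answer: Yes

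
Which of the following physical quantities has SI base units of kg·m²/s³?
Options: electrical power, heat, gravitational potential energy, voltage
Checking the SI base units of each option:
  electrical power (P = IV): kg·m²/s³  ✓ matches
  heat (Q = mcΔT): kg·m²/s²  ✗
  gravitational potential energy (U = -GMm/r): kg·m²/s²  ✗
  voltage (V = IR): kg·m²/(s³·A)  ✗

Only electrical power has units kg·m²/s³.

Answer: electrical power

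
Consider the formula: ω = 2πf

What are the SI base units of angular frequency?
Units of each symbol in ω = 2πf:
  f (frequency): 1/s
  The factor 2π is dimensionless.

Multiplying the contributions: [1/s]
Adding exponents of each base unit: s: -1
SI base units of angular frequency: 1/s

Answer: 1/s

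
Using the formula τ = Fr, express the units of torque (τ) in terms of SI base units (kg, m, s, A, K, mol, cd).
Units of each symbol in τ = Fr:
  F (force): kg·m/s²
  r (lever arm): m

Multiplying the contributions: [kg·m/s²] · [m]
Adding exponents of each base unit: kg: 1, m: 2, s: -2
SI base units of torque: kg·m²/s²

Answer: kg·m²/s²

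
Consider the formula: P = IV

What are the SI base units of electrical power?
Units of each symbol in P = IV:
  I (current): A
  V (voltage, in volts): kg·m²/(s³·A)

Multiplying the contributions: [A] · [kg·m²/(s³·A)]
Adding exponents of each base unit: kg: 1, m: 2, s: -3
SI base units of electrical power: kg·m²/s³

Answer: kg·m²/s³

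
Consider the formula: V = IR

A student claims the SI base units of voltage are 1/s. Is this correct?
Units of each symbol in V = IR:
  I (current): A
  R (resistance, in ohms): kg·m²/(s³·A²)

Multiplying the contributions: [A] · [kg·m²/(s³·A²)]
Adding exponents of each base unit: kg: 1, m: 2, s: -3, A: -1
SI base units of voltage: kg·m²/(s³·A)

The claimed units 1/s (exponents s: -1) do not match the derived units kg·m²/(s³·A) (exponents kg: 1, m: 2, s: -3, A: -1), so the claim is incorrect.

Answer: No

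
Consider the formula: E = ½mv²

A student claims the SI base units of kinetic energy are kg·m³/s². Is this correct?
Units of each symbol in E = ½mv²:
  m (mass): kg
  v (speed): m/s  → to the power 2, contributes m²/s²
  The factor ½ is dimensionless.

Multiplying the contributions: [kg] · [m²/s²]
Adding exponents of each base unit: kg: 1, m: 2, s: -2
SI base units of kinetic energy: kg·m²/s²

The claimed units kg·m³/s² (exponents kg: 1, m: 3, s: -2) do not match the derived units kg·m²/s² (exponents kg: 1, m: 2, s: -2), so the claim is incorrect.

Answer: No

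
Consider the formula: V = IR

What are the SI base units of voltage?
Units of each symbol in V = IR:
  I (current): A
  R (resistance, in ohms): kg·m²/(s³·A²)

Multiplying the contributions: [A] · [kg·m²/(s³·A²)]
Adding exponents of each base unit: kg: 1, m: 2, s: -3, A: -1
SI base units of voltage: kg·m²/(s³·A)

Answer: kg·m²/(s³·A)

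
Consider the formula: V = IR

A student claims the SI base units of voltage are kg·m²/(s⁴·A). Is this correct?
Units of each symbol in V = IR:
  I (current): A
  R (resistance, in ohms): kg·m²/(s³·A²)

Multiplying the contributions: [A] · [kg·m²/(s³·A²)]
Adding exponents of each base unit: kg: 1, m: 2, s: -3, A: -1
SI base units of voltage: kg·m²/(s³·A)

The claimed units kg·m²/(s⁴·A) (exponents kg: 1, m: 2, s: -4, A: -1) do not match the derived units kg·m²/(s³·A) (exponents kg: 1, m: 2, s: -3, A: -1), so the claim is incorrect.

Answer: No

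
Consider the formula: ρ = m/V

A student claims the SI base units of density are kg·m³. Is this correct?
Units of each symbol in ρ = m/V:
  m (mass): kg
  V (volume): m³  → in the denominator, contributes 1/m³

Multiplying the contributions: [kg] · [1/m³]
Adding exponents of each base unit: kg: 1, m: -3
SI base units of density: kg/m³

The claimed units kg·m³ (exponents kg: 1, m: 3) do not match the derived units kg/m³ (exponents kg: 1, m: -3), so the claim is incorrect.

Answer: No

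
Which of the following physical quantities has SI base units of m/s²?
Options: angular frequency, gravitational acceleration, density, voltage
Checking the SI base units of each option:
  angular frequency (ω = 2πf): 1/s  ✗
  gravitational acceleration (g = GM/r²): m/s²  ✓ matches
  density (ρ = m/V): kg/m³  ✗
  voltage (V = IR): kg·m²/(s³·A)  ✗

Only gravitational acceleration has units m/s².

Answer: gravitational acceleration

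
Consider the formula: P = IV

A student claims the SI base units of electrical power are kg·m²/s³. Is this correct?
Units of each symbol in P = IV:
  I (current): A
  V (voltage, in volts): kg·m²/(s³·A)

Multiplying the contributions: [A] · [kg·m²/(s³·A)]
Adding exponents of each base unit: kg: 1, m: 2, s: -3
SI base units of electrical power: kg·m²/s³

The claimed units kg·m²/s³ match the derived units, so the claim is correct.

Answer: Yes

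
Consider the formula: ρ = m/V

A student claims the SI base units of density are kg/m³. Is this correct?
Units of each symbol in ρ = m/V:
  m (mass): kg
  V (volume): m³  → in the denominator, contributes 1/m³

Multiplying the contributions: [kg] · [1/m³]
Adding exponents of each base unit: kg: 1, m: -3
SI base units of density: kg/m³

The claimed units kg/m³ match the derived units, so the claim is correct.

Answer: Yes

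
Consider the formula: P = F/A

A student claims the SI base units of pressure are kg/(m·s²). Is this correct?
Units of each symbol in P = F/A:
  F (force): kg·m/s²
  A (area): m²  → in the denominator, contributes 1/m²

Multiplying the contributions: [kg·m/s²] · [1/m²]
Adding exponents of each base unit: kg: 1, m: -1, s: -2
SI base units of pressure: kg/(m·s²)

The claimed units kg/(m·s²) match the derived units, so the claim is correct.

Answer: Yes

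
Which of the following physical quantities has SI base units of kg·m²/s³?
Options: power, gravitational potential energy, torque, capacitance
Checking the SI base units of each option:
  power (P = W/t): kg·m²/s³  ✓ matches
  gravitational potential energy (U = -GMm/r): kg·m²/s²  ✗
  torque (τ = Fr): kg·m²/s²  ✗
  capacitance (C = Q/V): s⁴·A²/(kg·m²)  ✗

Only power has units kg·m²/s³.

Answer: power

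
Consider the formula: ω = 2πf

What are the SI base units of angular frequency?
Units of each symbol in ω = 2πf:
  f (frequency): 1/s
  The factor 2π is dimensionless.

Multiplying the contributions: [1/s]
Adding exponents of each base unit: s: -1
SI base units of angular frequency: 1/s

Answer: 1/s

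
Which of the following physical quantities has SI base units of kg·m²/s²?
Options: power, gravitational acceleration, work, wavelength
Checking the SI base units of each option:
  power (P = W/t): kg·m²/s³  ✗
  gravitational acceleration (g = GM/r²): m/s²  ✗
  work (W = Fd): kg·m²/s²  ✓ matches
  wavelength (λ = v/f): m  ✗

Only work has units kg·m²/s².

Answer: work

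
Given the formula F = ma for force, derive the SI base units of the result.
Units of each symbol in F = ma:
  m (mass): kg
  a (acceleration): m/s²

Multiplying the contributions: [kg] · [m/s²]
Adding exponents of each base unit: kg: 1, m: 1, s: -2
SI base units of force: kg·m/s²

Answer: kg·m/s²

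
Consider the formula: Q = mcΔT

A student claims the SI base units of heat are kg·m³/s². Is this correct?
Units of each symbol in Q = mcΔT:
  m (mass): kg
  c (specific heat capacity, in J/(kg·K)): m²/(s²·K)
  ΔT (temperature change): K

Multiplying the contributions: [kg] · [m²/(s²·K)] · [K]
Adding exponents of each base unit: kg: 1, m: 2, s: -2
SI base units of heat: kg·m²/s²

The claimed units kg·m³/s² (exponents kg: 1, m: 3, s: -2) do not match the derived units kg·m²/s² (exponents kg: 1, m: 2, s: -2), so the claim is incorrect.

Answer: No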